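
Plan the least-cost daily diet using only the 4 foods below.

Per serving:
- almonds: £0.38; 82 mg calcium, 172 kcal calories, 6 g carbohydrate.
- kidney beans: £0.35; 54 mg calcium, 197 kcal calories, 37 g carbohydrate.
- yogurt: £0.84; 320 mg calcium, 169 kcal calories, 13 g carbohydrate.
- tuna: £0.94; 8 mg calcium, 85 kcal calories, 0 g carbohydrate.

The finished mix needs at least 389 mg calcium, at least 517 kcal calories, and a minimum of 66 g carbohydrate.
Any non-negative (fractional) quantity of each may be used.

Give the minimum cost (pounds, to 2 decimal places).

Set it up as a linear program. Let x1 = servings of almonds, x2 = servings of kidney beans, x3 = servings of yogurt, x4 = servings of tuna.
Minimize 0.38x1 + 0.35x2 + 0.84x3 + 0.94x4 s.t.:
  82x1 + 54x2 + 320x3 + 8x4 ≥ 389   (calcium)
  172x1 + 197x2 + 169x3 + 85x4 ≥ 517   (calories)
  6x1 + 37x2 + 13x3 ≥ 66   (carbohydrate)
  x1, x2, x3, x4 ≥ 0.
The optimal basis is {kidney beans, yogurt}; almonds, tuna drop out. Binding constraints: calcium and calories.
That vertex is x2 = 1.849, x3 = 0.9036.
Objective = 0.35·1.849 + 0.84·0.9036 = 1.4062.

£1.41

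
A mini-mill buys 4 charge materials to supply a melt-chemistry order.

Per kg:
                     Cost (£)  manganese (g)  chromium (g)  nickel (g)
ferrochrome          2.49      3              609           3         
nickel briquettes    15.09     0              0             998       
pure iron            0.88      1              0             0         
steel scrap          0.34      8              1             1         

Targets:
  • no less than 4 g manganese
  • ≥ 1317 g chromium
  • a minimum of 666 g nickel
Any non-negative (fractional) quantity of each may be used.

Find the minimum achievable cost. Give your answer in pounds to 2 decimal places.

£15.36

Let x1 = kg of ferrochrome, x2 = kg of nickel briquettes, x3 = kg of pure iron, x4 = kg of steel scrap.
min 2.49x1 + 15.09x2 + 0.88x3 + 0.34x4 s.t.:
  3x1 + 1x3 + 8x4 ≥ 4   (manganese)
  609x1 + 1x4 ≥ 1317   (chromium)
  3x1 + 998x2 + 1x4 ≥ 666   (nickel)
  x1, x2, x3, x4 ≥ 0.
At the optimum only ferrochrome, nickel briquettes are positive (pure iron, steel scrap = 0). The chromium and nickel requirements are met with equality.
Solving gives x1 = 2.163, x2 = 0.6608.
Cost = 2.49·2.163 + 15.09·0.6608 = 15.3573.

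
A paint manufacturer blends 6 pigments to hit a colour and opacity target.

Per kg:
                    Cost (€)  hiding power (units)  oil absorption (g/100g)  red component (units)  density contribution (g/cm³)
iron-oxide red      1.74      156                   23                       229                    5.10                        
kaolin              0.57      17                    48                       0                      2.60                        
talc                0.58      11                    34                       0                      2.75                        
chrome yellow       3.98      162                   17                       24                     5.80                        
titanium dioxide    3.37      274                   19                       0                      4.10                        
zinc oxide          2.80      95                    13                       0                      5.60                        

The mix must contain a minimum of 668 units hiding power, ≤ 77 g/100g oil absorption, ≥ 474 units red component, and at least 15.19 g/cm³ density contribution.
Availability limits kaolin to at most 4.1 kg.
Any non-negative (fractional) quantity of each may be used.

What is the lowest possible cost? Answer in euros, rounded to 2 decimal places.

€7.77

Treat it as an LP. Let x1 = kg of iron-oxide red, x2 = kg of kaolin, x3 = kg of talc, x4 = kg of chrome yellow, x5 = kg of titanium dioxide, x6 = kg of zinc oxide.
min 1.74x1 + 0.57x2 + 0.58x3 + 3.98x4 + 3.37x5 + 2.8x6 with:
  156x1 + 17x2 + 11x3 + 162x4 + 274x5 + 95x6 ≥ 668   (hiding power)
  23x1 + 48x2 + 34x3 + 17x4 + 19x5 + 13x6 ≤ 77   (oil absorption)
  229x1 + 24x4 ≥ 474   (red component)
  5.1x1 + 2.6x2 + 2.75x3 + 5.8x4 + 4.1x5 + 5.6x6 ≥ 15.19   (density contribution)
  x2 ≤ 4.1
  x1, x2, x3, x4, x5, x6 ≥ 0.
The cheapest feasible vertex uses only iron-oxide red, titanium dioxide; kaolin, talc, chrome yellow, zinc oxide are not used. There the hiding power and oil absorption constraints are tight.
Optimal quantities: iron-oxide red = 2.5183 kg, titanium dioxide = 1.0042 kg.
Cost = 1.74·2.5183 + 3.37·1.0042 = 7.7660.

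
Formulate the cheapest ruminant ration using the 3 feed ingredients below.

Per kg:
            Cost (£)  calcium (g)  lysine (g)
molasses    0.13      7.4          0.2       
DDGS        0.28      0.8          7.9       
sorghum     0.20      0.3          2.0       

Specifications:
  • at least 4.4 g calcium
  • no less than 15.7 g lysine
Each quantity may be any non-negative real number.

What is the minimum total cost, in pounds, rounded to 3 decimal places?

£0.603

This is a linear program. Let x1 = kg of molasses, x2 = kg of DDGS, x3 = kg of sorghum.
Minimise 0.13x1 + 0.28x2 + 0.2x3 subject to:
  7.4x1 + 0.8x2 + 0.3x3 ≥ 4.4   (calcium)
  0.2x1 + 7.9x2 + 2x3 ≥ 15.7   (lysine)
  x1, x2, x3 ≥ 0.
At the optimum only molasses, DDGS are positive (sorghum = 0). Binding constraints: calcium and lysine.
That vertex is x1 = 0.3808, x2 = 1.978.
Objective = 0.13·0.3808 + 0.28·1.978 = 0.60334.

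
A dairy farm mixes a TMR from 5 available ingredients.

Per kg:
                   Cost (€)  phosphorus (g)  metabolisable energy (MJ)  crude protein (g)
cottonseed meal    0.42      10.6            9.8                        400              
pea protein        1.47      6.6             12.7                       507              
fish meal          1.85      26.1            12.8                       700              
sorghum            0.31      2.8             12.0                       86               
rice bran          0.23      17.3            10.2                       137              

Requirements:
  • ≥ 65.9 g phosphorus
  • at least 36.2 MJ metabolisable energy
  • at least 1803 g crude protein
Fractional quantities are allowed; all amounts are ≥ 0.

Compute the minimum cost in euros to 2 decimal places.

€2.01

Let x1 = kg of cottonseed meal, x2 = kg of pea protein, x3 = kg of fish meal, x4 = kg of sorghum, x5 = kg of rice bran.
min 0.42x1 + 1.47x2 + 1.85x3 + 0.31x4 + 0.23x5 s.t.:
  10.6x1 + 6.6x2 + 26.1x3 + 2.8x4 + 17.3x5 ≥ 65.9   (phosphorus)
  9.8x1 + 12.7x2 + 12.8x3 + 12x4 + 10.2x5 ≥ 36.2   (metabolisable energy)
  400x1 + 507x2 + 700x3 + 86x4 + 137x5 ≥ 1803   (crude protein)
  x1, x2, x3, x4, x5 ≥ 0.
The cheapest feasible vertex uses only cottonseed meal, rice bran; pea protein, fish meal, sorghum are not used. Binding constraints: phosphorus and crude protein.
Solving gives x1 = 4.053, x5 = 1.326.
Hence cost = 0.42·4.053 + 0.23·1.326 = €2.0072.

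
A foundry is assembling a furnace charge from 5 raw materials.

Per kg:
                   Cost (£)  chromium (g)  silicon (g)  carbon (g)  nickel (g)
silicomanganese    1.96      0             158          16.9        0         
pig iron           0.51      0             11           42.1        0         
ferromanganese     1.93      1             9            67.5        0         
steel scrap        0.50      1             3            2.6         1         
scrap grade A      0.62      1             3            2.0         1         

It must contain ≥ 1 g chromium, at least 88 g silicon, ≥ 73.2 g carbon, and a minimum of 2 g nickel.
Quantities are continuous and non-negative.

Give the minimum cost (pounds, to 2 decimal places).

£2.56

Treat it as an LP. Let x1 = kg of silicomanganese, x2 = kg of pig iron, x3 = kg of ferromanganese, x4 = kg of steel scrap, x5 = kg of scrap grade A.
Minimize 1.96x1 + 0.51x2 + 1.93x3 + 0.5x4 + 0.62x5 with:
  1x3 + 1x4 + 1x5 ≥ 1   (chromium)
  158x1 + 11x2 + 9x3 + 3x4 + 3x5 ≥ 88   (silicon)
  16.9x1 + 42.1x2 + 67.5x3 + 2.6x4 + 2x5 ≥ 73.2   (carbon)
  1x4 + 1x5 ≥ 2   (nickel)
  x1, x2, x3, x4, x5 ≥ 0.
The optimal basis is {silicomanganese, pig iron, steel scrap}; ferromanganese, scrap grade A drop out. Binding constraints: silicon, carbon, nickel.
Optimal quantities: silicomanganese = 0.4182 kg, pig iron = 1.447 kg, steel scrap = 2 kg.
Total cost: 1.96·0.4182 + 0.51·1.447 + 0.5·2 = 2.5576.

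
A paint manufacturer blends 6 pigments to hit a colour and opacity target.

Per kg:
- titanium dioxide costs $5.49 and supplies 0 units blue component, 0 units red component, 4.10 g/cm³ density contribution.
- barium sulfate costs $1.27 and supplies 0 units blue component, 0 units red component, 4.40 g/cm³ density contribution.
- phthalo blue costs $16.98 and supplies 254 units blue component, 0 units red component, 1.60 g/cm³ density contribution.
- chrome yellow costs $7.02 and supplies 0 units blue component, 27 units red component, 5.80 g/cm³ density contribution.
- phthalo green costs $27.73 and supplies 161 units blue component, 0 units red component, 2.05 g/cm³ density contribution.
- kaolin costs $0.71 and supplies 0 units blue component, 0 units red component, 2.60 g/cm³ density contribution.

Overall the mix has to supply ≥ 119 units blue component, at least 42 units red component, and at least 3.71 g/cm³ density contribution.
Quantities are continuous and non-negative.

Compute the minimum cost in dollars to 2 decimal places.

$18.88

Treat it as an LP. Let x1 = kg of titanium dioxide, x2 = kg of barium sulfate, x3 = kg of phthalo blue, x4 = kg of chrome yellow, x5 = kg of phthalo green, x6 = kg of kaolin.
min 5.49x1 + 1.27x2 + 16.98x3 + 7.02x4 + 27.73x5 + 0.71x6 s.t.:
  254x3 + 161x5 ≥ 119   (blue component)
  27x4 ≥ 42   (red component)
  4.1x1 + 4.4x2 + 1.6x3 + 5.8x4 + 2.05x5 + 2.6x6 ≥ 3.71   (density contribution)
  x1, x2, x3, x4, x5, x6 ≥ 0.
The cheapest feasible vertex uses only phthalo blue, chrome yellow; titanium dioxide, barium sulfate, phthalo green, kaolin are not used. The blue component and red component requirements are met with equality.
That vertex is x3 = 0.4685, x4 = 1.556.
Objective = 16.98·0.4685 + 7.02·1.556 = 18.8783.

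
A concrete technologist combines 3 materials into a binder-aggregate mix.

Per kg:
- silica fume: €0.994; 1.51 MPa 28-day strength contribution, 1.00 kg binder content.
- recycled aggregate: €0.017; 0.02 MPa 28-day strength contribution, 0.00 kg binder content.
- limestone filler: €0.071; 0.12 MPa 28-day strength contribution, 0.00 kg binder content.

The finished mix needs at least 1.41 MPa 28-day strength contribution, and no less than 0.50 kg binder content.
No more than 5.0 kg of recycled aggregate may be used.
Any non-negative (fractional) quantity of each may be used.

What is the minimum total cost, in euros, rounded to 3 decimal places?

Let x1 = kg of silica fume, x2 = kg of recycled aggregate, x3 = kg of limestone filler.
min 0.994x1 + 0.017x2 + 0.071x3 s.t.:
  1.51x1 + 0.02x2 + 0.12x3 ≥ 1.41   (28-day strength contribution)
  1x1 ≥ 0.5   (binder content)
  x2 ≤ 5
  x1, x2, x3 ≥ 0.
The minimum-cost mix takes nothing from recycled aggregate — only silica fume, limestone filler. The 28-day strength contribution and binder content requirements are met with equality.
That vertex is x1 = 0.5, x3 = 5.458.
Total cost: 0.994·0.5 + 0.071·5.458 = 0.88452.

€0.885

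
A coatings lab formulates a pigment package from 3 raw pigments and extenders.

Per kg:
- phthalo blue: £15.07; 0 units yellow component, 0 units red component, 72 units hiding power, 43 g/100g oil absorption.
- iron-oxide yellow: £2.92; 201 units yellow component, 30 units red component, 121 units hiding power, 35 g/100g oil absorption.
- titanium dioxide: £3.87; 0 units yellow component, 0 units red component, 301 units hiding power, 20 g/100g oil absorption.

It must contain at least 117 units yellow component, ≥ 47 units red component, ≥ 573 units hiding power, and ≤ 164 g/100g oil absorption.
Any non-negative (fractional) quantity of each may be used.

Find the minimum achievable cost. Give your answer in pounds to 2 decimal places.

Set it up as a linear program. Let x1 = kg of phthalo blue, x2 = kg of iron-oxide yellow, x3 = kg of titanium dioxide.
Minimise 15.07x1 + 2.92x2 + 3.87x3 subject to:
  201x2 ≥ 117   (yellow component)
  30x2 ≥ 47   (red component)
  72x1 + 121x2 + 301x3 ≥ 573   (hiding power)
  43x1 + 35x2 + 20x3 ≤ 164   (oil absorption)
  x1, x2, x3 ≥ 0.
At the optimum only iron-oxide yellow, titanium dioxide are positive (phthalo blue = 0). Binding constraints: red component and hiding power.
Solving gives x2 = 1.5667, x3 = 1.2739.
Objective = 2.92·1.5667 + 3.87·1.2739 = 9.5048.

£9.50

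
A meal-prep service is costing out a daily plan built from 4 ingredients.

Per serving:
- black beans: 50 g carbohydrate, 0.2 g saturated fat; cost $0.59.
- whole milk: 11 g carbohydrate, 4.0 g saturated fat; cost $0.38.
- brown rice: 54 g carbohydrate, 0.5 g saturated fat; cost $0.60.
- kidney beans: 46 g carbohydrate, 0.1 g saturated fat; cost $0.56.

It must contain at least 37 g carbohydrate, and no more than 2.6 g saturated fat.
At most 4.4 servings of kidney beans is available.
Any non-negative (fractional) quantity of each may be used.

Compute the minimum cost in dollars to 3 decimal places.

$0.411

This is a linear program. Let x1 = servings of black beans, x2 = servings of whole milk, x3 = servings of brown rice, x4 = servings of kidney beans.
Minimise 0.59x1 + 0.38x2 + 0.6x3 + 0.56x4 subject to:
  50x1 + 11x2 + 54x3 + 46x4 ≥ 37   (carbohydrate)
  0.2x1 + 4x2 + 0.5x3 + 0.1x4 ≤ 2.6   (saturated fat)
  x4 ≤ 4.4
  x1, x2, x3, x4 ≥ 0.
The optimal basis is {brown rice}; black beans, whole milk, kidney beans drop out. There the carbohydrate constraint is tight.
Solving gives x3 = 0.6852.
Hence cost = 0.6·0.6852 = $0.41112.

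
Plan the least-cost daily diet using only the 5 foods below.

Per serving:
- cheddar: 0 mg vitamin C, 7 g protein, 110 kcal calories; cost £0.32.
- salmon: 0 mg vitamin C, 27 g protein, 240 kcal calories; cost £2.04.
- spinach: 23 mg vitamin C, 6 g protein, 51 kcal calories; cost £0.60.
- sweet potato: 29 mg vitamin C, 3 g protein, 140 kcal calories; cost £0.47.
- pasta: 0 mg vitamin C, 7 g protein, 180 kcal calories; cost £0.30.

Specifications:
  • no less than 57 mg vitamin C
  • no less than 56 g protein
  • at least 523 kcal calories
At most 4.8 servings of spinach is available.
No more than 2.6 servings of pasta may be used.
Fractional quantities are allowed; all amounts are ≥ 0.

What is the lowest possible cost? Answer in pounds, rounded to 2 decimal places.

Treat it as an LP. Let x1 = servings of cheddar, x2 = servings of salmon, x3 = servings of spinach, x4 = servings of sweet potato, x5 = servings of pasta.
Minimise 0.32x1 + 2.04x2 + 0.6x3 + 0.47x4 + 0.3x5 with:
  23x3 + 29x4 ≥ 57   (vitamin C)
  7x1 + 27x2 + 6x3 + 3x4 + 7x5 ≥ 56   (protein)
  110x1 + 240x2 + 51x3 + 140x4 + 180x5 ≥ 523   (calories)
  x3 ≤ 4.8
  x5 ≤ 2.6
  x1, x2, x3, x4, x5 ≥ 0.
The minimum-cost mix takes nothing from salmon, spinach — only cheddar, sweet potato, pasta. The vitamin C, protein, the pasta cap requirements are met with equality.
Solving gives x1 = 4.558, x4 = 1.966, x5 = 2.6.
Cost = 0.32·4.558 + 0.47·1.966 + 0.3·2.6 = 3.1626.

£3.16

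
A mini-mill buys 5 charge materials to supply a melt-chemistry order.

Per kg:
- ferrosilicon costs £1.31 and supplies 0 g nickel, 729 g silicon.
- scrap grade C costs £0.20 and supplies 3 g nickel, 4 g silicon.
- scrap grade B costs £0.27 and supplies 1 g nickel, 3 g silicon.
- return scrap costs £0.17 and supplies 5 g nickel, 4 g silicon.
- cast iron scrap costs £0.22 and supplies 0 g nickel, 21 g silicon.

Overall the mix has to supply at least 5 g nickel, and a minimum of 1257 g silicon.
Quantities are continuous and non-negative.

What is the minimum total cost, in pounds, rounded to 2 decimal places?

£2.42

This is a linear program. Let x1 = kg of ferrosilicon, x2 = kg of scrap grade C, x3 = kg of scrap grade B, x4 = kg of return scrap, x5 = kg of cast iron scrap.
Minimize 1.31x1 + 0.2x2 + 0.27x3 + 0.17x4 + 0.22x5 s.t.:
  3x2 + 1x3 + 5x4 ≥ 5   (nickel)
  729x1 + 4x2 + 3x3 + 4x4 + 21x5 ≥ 1257   (silicon)
  x1, x2, x3, x4, x5 ≥ 0.
At the optimum only ferrosilicon, return scrap are positive (scrap grade C, scrap grade B, cast iron scrap = 0). There the nickel and silicon constraints are tight.
Optimal quantities: ferrosilicon = 1.719 kg, return scrap = 1 kg.
Hence cost = 1.31·1.719 + 0.17·1 = £2.4219.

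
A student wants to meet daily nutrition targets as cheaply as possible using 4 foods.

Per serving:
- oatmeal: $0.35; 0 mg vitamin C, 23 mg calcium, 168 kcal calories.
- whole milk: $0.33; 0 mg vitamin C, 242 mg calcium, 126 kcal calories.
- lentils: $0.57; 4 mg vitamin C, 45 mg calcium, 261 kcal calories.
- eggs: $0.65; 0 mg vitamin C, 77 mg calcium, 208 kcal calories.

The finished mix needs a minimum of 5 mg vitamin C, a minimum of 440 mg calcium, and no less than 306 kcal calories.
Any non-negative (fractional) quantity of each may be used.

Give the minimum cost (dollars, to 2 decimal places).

$1.24

Treat it as an LP. Let x1 = servings of oatmeal, x2 = servings of whole milk, x3 = servings of lentils, x4 = servings of eggs.
min 0.35x1 + 0.33x2 + 0.57x3 + 0.65x4 s.t.:
  4x3 ≥ 5   (vitamin C)
  23x1 + 242x2 + 45x3 + 77x4 ≥ 440   (calcium)
  168x1 + 126x2 + 261x3 + 208x4 ≥ 306   (calories)
  x1, x2, x3, x4 ≥ 0.
At the optimum only whole milk, lentils are positive (oatmeal, eggs = 0). There the vitamin C and calcium constraints are tight.
Solving gives x2 = 1.586, x3 = 1.25.
Hence cost = 0.33·1.586 + 0.57·1.25 = $1.2359.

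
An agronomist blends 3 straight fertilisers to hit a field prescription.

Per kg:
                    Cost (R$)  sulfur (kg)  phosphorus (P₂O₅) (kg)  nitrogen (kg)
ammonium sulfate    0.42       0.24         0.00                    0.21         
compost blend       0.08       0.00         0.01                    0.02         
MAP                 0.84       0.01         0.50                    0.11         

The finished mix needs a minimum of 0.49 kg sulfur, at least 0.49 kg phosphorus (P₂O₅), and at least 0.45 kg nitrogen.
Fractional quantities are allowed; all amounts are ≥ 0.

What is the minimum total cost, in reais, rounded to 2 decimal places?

R$1.66

Let x1 = kg of ammonium sulfate, x2 = kg of compost blend, x3 = kg of MAP.
Minimise 0.42x1 + 0.08x2 + 0.84x3 s.t.:
  0.24x1 + 0.01x3 ≥ 0.49   (sulfur)
  0.01x2 + 0.5x3 ≥ 0.49   (phosphorus (P₂O₅))
  0.21x1 + 0.02x2 + 0.11x3 ≥ 0.45   (nitrogen)
  x1, x2, x3 ≥ 0.
At the optimum only ammonium sulfate, MAP are positive (compost blend = 0). There the sulfur and phosphorus (P₂O₅) constraints are tight.
Optimal quantities: ammonium sulfate = 2.001 kg, MAP = 0.98 kg.
Total cost: 0.42·2.001 + 0.84·0.98 = 1.6636.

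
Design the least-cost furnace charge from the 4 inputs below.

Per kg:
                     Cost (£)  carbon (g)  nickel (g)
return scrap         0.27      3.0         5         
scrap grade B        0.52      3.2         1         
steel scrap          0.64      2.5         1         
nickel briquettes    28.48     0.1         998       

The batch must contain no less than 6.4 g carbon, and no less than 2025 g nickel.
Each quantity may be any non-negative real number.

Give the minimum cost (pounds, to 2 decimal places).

£58.05

Treat it as an LP. Let x1 = kg of return scrap, x2 = kg of scrap grade B, x3 = kg of steel scrap, x4 = kg of nickel briquettes.
Minimize 0.27x1 + 0.52x2 + 0.64x3 + 28.48x4 s.t.:
  3x1 + 3.2x2 + 2.5x3 + 0.1x4 ≥ 6.4   (carbon)
  5x1 + 1x2 + 1x3 + 998x4 ≥ 2025   (nickel)
  x1, x2, x3, x4 ≥ 0.
The minimum-cost mix takes nothing from scrap grade B, steel scrap — only return scrap, nickel briquettes. Binding constraints: carbon and nickel.
So return scrap = 2.066 kg, nickel briquettes = 2.0187 kg.
Objective = 0.27·2.066 + 28.48·2.0187 = 58.0504.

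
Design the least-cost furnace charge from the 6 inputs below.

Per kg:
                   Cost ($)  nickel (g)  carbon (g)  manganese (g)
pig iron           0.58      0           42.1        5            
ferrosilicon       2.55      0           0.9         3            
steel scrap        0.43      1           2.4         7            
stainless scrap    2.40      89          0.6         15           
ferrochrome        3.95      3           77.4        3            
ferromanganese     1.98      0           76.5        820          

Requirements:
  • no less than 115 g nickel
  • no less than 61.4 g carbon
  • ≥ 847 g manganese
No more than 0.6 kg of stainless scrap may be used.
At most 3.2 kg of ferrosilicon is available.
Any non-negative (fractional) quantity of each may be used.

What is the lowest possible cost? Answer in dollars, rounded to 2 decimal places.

$28.91

This is a linear program. Let x1 = kg of pig iron, x2 = kg of ferrosilicon, x3 = kg of steel scrap, x4 = kg of stainless scrap, x5 = kg of ferrochrome, x6 = kg of ferromanganese.
min 0.58x1 + 2.55x2 + 0.43x3 + 2.4x4 + 3.95x5 + 1.98x6 subject to:
  1x3 + 89x4 + 3x5 ≥ 115   (nickel)
  42.1x1 + 0.9x2 + 2.4x3 + 0.6x4 + 77.4x5 + 76.5x6 ≥ 61.4   (carbon)
  5x1 + 3x2 + 7x3 + 15x4 + 3x5 + 820x6 ≥ 847   (manganese)
  x4 ≤ 0.6
  x2 ≤ 3.2
  x1, x2, x3, x4, x5, x6 ≥ 0.
The cheapest feasible vertex uses only steel scrap, stainless scrap, ferromanganese; pig iron, ferrosilicon, ferrochrome are not used. Binding constraints: nickel, manganese, the stainless scrap cap.
Solving gives x3 = 61.6, x4 = 0.6, x6 = 0.4961.
Objective = 0.43·61.6 + 2.4·0.6 + 1.98·0.4961 = 28.9103.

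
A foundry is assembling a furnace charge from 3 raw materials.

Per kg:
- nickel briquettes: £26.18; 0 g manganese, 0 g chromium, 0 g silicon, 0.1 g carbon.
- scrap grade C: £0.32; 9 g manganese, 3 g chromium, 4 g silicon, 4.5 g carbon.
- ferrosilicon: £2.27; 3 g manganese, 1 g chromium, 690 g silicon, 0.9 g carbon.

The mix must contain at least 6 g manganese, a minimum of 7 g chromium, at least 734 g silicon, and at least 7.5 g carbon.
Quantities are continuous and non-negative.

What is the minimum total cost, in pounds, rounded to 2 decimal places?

Treat it as an LP. Let x1 = kg of nickel briquettes, x2 = kg of scrap grade C, x3 = kg of ferrosilicon.
Minimise 26.18x1 + 0.32x2 + 2.27x3 s.t.:
  9x2 + 3x3 ≥ 6   (manganese)
  3x2 + 1x3 ≥ 7   (chromium)
  4x2 + 690x3 ≥ 734   (silicon)
  0.1x1 + 4.5x2 + 0.9x3 ≥ 7.5   (carbon)
  x1, x2, x3 ≥ 0.
The cheapest feasible vertex uses only scrap grade C, ferrosilicon; nickel briquettes is not used. The chromium and silicon requirements are met with equality.
Solving gives x2 = 1.983, x3 = 1.052.
Cost = 0.32·1.983 + 2.27·1.052 = 3.0226.

£3.02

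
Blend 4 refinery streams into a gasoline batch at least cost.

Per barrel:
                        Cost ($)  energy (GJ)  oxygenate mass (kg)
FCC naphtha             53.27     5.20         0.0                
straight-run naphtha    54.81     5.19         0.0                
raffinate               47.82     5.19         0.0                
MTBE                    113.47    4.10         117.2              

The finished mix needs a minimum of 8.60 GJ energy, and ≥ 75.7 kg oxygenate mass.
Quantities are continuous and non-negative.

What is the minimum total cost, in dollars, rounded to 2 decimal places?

Let x1 = barrels of FCC naphtha, x2 = barrels of straight-run naphtha, x3 = barrels of raffinate, x4 = barrels of MTBE.
Minimise 53.27x1 + 54.81x2 + 47.82x3 + 113.47x4 s.t.:
  5.2x1 + 5.19x2 + 5.19x3 + 4.1x4 ≥ 8.6   (energy)
  117.2x4 ≥ 75.7   (oxygenate mass)
  x1, x2, x3, x4 ≥ 0.
The optimal basis is {raffinate, MTBE}; FCC naphtha, straight-run naphtha drop out. Binding constraints: energy and oxygenate mass.
Optimal quantities: raffinate = 1.1468 barrels, MTBE = 0.6459 barrels.
Objective = 47.82·1.1468 + 113.47·0.6459 = 128.1302.

$128.13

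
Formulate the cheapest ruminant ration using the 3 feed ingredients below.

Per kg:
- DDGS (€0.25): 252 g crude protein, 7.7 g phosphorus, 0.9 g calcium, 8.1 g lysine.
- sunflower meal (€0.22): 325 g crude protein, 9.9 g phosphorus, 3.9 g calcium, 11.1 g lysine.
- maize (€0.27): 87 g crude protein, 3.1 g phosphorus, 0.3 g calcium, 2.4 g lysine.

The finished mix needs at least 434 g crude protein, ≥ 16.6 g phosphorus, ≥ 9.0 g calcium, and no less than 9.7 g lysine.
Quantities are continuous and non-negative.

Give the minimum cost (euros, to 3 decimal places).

€0.508

This is a linear program. Let x1 = kg of DDGS, x2 = kg of sunflower meal, x3 = kg of maize.
min 0.25x1 + 0.22x2 + 0.27x3 s.t.:
  252x1 + 325x2 + 87x3 ≥ 434   (crude protein)
  7.7x1 + 9.9x2 + 3.1x3 ≥ 16.6   (phosphorus)
  0.9x1 + 3.9x2 + 0.3x3 ≥ 9   (calcium)
  8.1x1 + 11.1x2 + 2.4x3 ≥ 9.7   (lysine)
  x1, x2, x3 ≥ 0.
At the optimum only sunflower meal is positive (DDGS, maize = 0). There the calcium constraint is tight.
That vertex is x2 = 2.308.
Cost = 0.22·2.308 = 0.50776.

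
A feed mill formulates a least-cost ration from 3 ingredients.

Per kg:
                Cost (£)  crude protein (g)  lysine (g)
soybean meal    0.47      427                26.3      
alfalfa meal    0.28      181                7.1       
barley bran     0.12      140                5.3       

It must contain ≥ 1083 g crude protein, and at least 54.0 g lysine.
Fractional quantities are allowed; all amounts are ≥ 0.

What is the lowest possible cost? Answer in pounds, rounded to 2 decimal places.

Let x1 = kg of soybean meal, x2 = kg of alfalfa meal, x3 = kg of barley bran.
Minimize 0.47x1 + 0.28x2 + 0.12x3 with:
  427x1 + 181x2 + 140x3 ≥ 1083   (crude protein)
  26.3x1 + 7.1x2 + 5.3x3 ≥ 54   (lysine)
  x1, x2, x3 ≥ 0.
The minimum-cost mix takes nothing from alfalfa meal — only soybean meal, barley bran. The crude protein and lysine requirements are met with equality.
Solving gives x1 = 1.283, x3 = 3.823.
Objective = 0.47·1.283 + 0.12·3.823 = 1.0618.

£1.06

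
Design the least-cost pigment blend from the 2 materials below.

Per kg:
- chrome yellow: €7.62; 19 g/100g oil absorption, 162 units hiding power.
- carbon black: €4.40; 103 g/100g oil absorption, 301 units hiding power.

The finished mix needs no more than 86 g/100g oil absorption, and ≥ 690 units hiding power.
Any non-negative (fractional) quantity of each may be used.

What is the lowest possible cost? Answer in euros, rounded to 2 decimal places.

Let x1 = kg of chrome yellow, x2 = kg of carbon black.
Minimize 7.62x1 + 4.4x2 with:
  19x1 + 103x2 ≤ 86   (oil absorption)
  162x1 + 301x2 ≥ 690   (hiding power)
  x1, x2 ≥ 0.
Both inputs are positive at the optimum. There the oil absorption and hiding power constraints are tight.
So chrome yellow = 4.12 kg, carbon black = 0.07495 kg.
Cost = 7.62·4.12 + 4.4·0.07495 = 31.7242.

€31.72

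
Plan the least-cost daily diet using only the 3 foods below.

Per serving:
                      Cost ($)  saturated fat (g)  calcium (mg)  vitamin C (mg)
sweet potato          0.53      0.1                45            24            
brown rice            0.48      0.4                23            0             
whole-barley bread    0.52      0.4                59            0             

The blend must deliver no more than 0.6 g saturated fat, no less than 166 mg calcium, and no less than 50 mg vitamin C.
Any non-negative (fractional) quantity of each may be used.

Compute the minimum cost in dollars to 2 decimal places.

$1.80

Treat it as an LP. Let x1 = servings of sweet potato, x2 = servings of brown rice, x3 = servings of whole-barley bread.
Minimize 0.53x1 + 0.48x2 + 0.52x3 subject to:
  0.1x1 + 0.4x2 + 0.4x3 ≤ 0.6   (saturated fat)
  45x1 + 23x2 + 59x3 ≥ 166   (calcium)
  24x1 ≥ 50   (vitamin C)
  x1, x2, x3 ≥ 0.
At the optimum only sweet potato, whole-barley bread are positive (brown rice = 0). There the saturated fat and calcium constraints are tight.
So sweet potato = 2.562 servings, whole-barley bread = 0.8595 servings.
Total cost: 0.53·2.562 + 0.52·0.8595 = 1.8048.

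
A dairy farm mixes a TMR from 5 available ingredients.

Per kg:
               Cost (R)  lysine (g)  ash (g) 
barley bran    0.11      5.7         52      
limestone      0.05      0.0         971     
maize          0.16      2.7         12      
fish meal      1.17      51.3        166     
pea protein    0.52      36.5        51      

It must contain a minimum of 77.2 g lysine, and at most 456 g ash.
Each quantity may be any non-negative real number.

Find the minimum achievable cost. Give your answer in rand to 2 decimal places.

R1.10

Let x1 = kg of barley bran, x2 = kg of limestone, x3 = kg of maize, x4 = kg of fish meal, x5 = kg of pea protein.
Minimize 0.11x1 + 0.05x2 + 0.16x3 + 1.17x4 + 0.52x5 subject to:
  5.7x1 + 2.7x3 + 51.3x4 + 36.5x5 ≥ 77.2   (lysine)
  52x1 + 971x2 + 12x3 + 166x4 + 51x5 ≤ 456   (ash)
  x1, x2, x3, x4, x5 ≥ 0.
The minimum-cost mix takes nothing from barley bran, limestone, maize, fish meal — only pea protein. Binding constraint: lysine.
Solving gives x5 = 2.115.
Cost = 0.52·2.115 = 1.0998.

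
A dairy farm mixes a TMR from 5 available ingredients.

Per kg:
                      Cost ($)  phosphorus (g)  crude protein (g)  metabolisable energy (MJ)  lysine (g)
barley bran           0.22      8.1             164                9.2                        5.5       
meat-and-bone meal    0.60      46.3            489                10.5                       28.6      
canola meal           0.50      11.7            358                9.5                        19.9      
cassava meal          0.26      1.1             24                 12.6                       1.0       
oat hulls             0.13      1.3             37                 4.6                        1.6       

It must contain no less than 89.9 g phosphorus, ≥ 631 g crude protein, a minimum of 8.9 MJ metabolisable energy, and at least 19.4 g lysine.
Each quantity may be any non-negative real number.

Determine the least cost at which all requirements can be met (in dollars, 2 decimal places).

$1.17

Let x1 = kg of barley bran, x2 = kg of meat-and-bone meal, x3 = kg of canola meal, x4 = kg of cassava meal, x5 = kg of oat hulls.
Minimise 0.22x1 + 0.6x2 + 0.5x3 + 0.26x4 + 0.13x5 s.t.:
  8.1x1 + 46.3x2 + 11.7x3 + 1.1x4 + 1.3x5 ≥ 89.9   (phosphorus)
  164x1 + 489x2 + 358x3 + 24x4 + 37x5 ≥ 631   (crude protein)
  9.2x1 + 10.5x2 + 9.5x3 + 12.6x4 + 4.6x5 ≥ 8.9   (metabolisable energy)
  5.5x1 + 28.6x2 + 19.9x3 + 1x4 + 1.6x5 ≥ 19.4   (lysine)
  x1, x2, x3, x4, x5 ≥ 0.
At the optimum only meat-and-bone meal is positive (barley bran, canola meal, cassava meal, oat hulls = 0). There the phosphorus constraint is tight.
Solving gives x2 = 1.942.
Objective = 0.6·1.942 = 1.1652.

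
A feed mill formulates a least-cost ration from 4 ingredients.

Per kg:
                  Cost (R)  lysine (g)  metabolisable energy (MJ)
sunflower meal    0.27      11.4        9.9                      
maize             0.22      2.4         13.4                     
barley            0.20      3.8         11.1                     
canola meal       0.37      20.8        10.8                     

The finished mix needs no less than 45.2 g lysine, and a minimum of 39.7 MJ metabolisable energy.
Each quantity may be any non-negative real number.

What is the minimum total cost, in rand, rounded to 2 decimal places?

R1.04

Let x1 = kg of sunflower meal, x2 = kg of maize, x3 = kg of barley, x4 = kg of canola meal.
Minimize 0.27x1 + 0.22x2 + 0.2x3 + 0.37x4 s.t.:
  11.4x1 + 2.4x2 + 3.8x3 + 20.8x4 ≥ 45.2   (lysine)
  9.9x1 + 13.4x2 + 11.1x3 + 10.8x4 ≥ 39.7   (metabolisable energy)
  x1, x2, x3, x4 ≥ 0.
The minimum-cost mix takes nothing from sunflower meal, maize — only barley, canola meal. There the lysine and metabolisable energy constraints are tight.
Solving gives x3 = 1.778, x4 = 1.848.
Cost = 0.2·1.778 + 0.37·1.848 = 1.0394.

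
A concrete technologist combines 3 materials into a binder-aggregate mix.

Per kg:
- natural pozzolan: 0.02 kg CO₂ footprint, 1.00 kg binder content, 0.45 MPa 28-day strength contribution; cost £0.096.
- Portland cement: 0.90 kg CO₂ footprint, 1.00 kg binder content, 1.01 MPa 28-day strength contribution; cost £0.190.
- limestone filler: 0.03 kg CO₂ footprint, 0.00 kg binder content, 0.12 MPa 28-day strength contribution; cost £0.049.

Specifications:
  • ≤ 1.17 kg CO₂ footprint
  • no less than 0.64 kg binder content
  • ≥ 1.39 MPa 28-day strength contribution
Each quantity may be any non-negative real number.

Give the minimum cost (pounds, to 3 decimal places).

Let x1 = kg of natural pozzolan, x2 = kg of Portland cement, x3 = kg of limestone filler.
Minimize 0.096x1 + 0.19x2 + 0.049x3 s.t.:
  0.02x1 + 0.9x2 + 0.03x3 ≤ 1.17   (CO₂ footprint)
  1x1 + 1x2 ≥ 0.64   (binder content)
  0.45x1 + 1.01x2 + 0.12x3 ≥ 1.39   (28-day strength contribution)
  x1, x2, x3 ≥ 0.
The minimum-cost mix takes nothing from limestone filler — only natural pozzolan, Portland cement. Binding constraints: CO₂ footprint and 28-day strength contribution.
That vertex is x1 = 0.1801, x2 = 1.296.
Hence cost = 0.096·0.1801 + 0.19·1.296 = £0.26353.

£0.264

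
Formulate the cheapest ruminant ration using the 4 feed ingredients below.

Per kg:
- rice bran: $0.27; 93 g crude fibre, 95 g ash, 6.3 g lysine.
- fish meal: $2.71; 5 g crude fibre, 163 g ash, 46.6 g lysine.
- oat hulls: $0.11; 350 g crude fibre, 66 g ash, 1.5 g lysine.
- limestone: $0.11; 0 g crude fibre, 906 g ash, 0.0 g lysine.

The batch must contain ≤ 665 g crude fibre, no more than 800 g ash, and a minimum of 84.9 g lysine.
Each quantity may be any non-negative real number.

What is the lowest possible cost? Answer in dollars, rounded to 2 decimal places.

Let x1 = kg of rice bran, x2 = kg of fish meal, x3 = kg of oat hulls, x4 = kg of limestone.
Minimize 0.27x1 + 2.71x2 + 0.11x3 + 0.11x4 s.t.:
  93x1 + 5x2 + 350x3 ≤ 665   (crude fibre)
  95x1 + 163x2 + 66x3 + 906x4 ≤ 800   (ash)
  6.3x1 + 46.6x2 + 1.5x3 ≥ 84.9   (lysine)
  x1, x2, x3, x4 ≥ 0.
The cheapest feasible vertex uses only rice bran, fish meal; oat hulls, limestone are not used. The ash and lysine requirements are met with equality.
That vertex is x1 = 6.894, x2 = 0.8898.
Cost = 0.27·6.894 + 2.71·0.8898 = 4.2727.

$4.27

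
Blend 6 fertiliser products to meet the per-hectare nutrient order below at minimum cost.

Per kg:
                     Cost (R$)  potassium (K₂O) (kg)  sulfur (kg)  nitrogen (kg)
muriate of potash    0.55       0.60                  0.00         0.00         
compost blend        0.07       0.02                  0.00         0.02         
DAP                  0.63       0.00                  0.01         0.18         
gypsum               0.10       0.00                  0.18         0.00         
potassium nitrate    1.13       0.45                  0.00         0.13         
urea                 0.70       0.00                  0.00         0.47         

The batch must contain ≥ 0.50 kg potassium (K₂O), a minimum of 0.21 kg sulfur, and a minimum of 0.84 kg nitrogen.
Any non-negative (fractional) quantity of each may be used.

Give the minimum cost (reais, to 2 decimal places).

R$1.83

Let x1 = kg of muriate of potash, x2 = kg of compost blend, x3 = kg of DAP, x4 = kg of gypsum, x5 = kg of potassium nitrate, x6 = kg of urea.
Minimise 0.55x1 + 0.07x2 + 0.63x3 + 0.1x4 + 1.13x5 + 0.7x6 s.t.:
  0.6x1 + 0.02x2 + 0.45x5 ≥ 0.5   (potassium (K₂O))
  0.01x3 + 0.18x4 ≥ 0.21   (sulfur)
  0.02x2 + 0.18x3 + 0.13x5 + 0.47x6 ≥ 0.84   (nitrogen)
  x1, x2, x3, x4, x5, x6 ≥ 0.
The cheapest feasible vertex uses only muriate of potash, gypsum, urea; compost blend, DAP, potassium nitrate are not used. The potassium (K₂O), sulfur, nitrogen requirements are met with equality.
Optimal quantities: muriate of potash = 0.8333 kg, gypsum = 1.167 kg, urea = 1.787 kg.
Objective = 0.55·0.8333 + 0.1·1.167 + 0.7·1.787 = 1.8259.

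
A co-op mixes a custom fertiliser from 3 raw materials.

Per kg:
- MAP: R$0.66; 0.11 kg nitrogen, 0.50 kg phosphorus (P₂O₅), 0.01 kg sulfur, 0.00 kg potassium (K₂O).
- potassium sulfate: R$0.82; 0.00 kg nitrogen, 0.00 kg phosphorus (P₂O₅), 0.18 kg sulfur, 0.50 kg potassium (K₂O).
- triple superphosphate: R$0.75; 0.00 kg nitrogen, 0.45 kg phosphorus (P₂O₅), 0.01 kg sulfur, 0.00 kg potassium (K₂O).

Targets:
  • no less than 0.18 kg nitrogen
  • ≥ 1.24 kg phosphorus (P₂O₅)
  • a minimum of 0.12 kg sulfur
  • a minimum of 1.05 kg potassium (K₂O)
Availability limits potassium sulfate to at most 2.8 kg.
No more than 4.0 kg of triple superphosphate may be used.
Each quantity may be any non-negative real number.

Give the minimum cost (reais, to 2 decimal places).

R$3.36

Let x1 = kg of MAP, x2 = kg of potassium sulfate, x3 = kg of triple superphosphate.
min 0.66x1 + 0.82x2 + 0.75x3 subject to:
  0.11x1 ≥ 0.18   (nitrogen)
  0.5x1 + 0.45x3 ≥ 1.24   (phosphorus (P₂O₅))
  0.01x1 + 0.18x2 + 0.01x3 ≥ 0.12   (sulfur)
  0.5x2 ≥ 1.05   (potassium (K₂O))
  x2 ≤ 2.8
  x3 ≤ 4
  x1, x2, x3 ≥ 0.
The minimum-cost mix takes nothing from triple superphosphate — only MAP, potassium sulfate. Binding constraints: phosphorus (P₂O₅) and potassium (K₂O).
Optimal quantities: MAP = 2.48 kg, potassium sulfate = 2.1 kg.
Hence cost = 0.66·2.48 + 0.82·2.1 = R$3.3588.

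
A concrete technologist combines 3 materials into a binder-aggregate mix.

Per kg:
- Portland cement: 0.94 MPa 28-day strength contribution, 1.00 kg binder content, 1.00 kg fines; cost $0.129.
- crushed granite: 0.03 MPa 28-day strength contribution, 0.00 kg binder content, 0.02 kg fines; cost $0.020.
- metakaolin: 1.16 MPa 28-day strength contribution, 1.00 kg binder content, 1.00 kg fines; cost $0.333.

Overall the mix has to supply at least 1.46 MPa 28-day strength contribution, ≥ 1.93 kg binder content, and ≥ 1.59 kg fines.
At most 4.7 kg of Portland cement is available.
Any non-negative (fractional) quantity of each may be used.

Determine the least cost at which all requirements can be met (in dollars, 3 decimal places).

This is a linear program. Let x1 = kg of Portland cement, x2 = kg of crushed granite, x3 = kg of metakaolin.
min 0.129x1 + 0.02x2 + 0.333x3 s.t.:
  0.94x1 + 0.03x2 + 1.16x3 ≥ 1.46   (28-day strength contribution)
  1x1 + 1x3 ≥ 1.93   (binder content)
  1x1 + 0.02x2 + 1x3 ≥ 1.59   (fines)
  x1 ≤ 4.7
  x1, x2, x3 ≥ 0.
At the optimum only Portland cement is positive (crushed granite, metakaolin = 0). The binder content requirement is met with equality.
So Portland cement = 1.93 kg.
Cost = 0.129·1.93 = 0.24897.

$0.249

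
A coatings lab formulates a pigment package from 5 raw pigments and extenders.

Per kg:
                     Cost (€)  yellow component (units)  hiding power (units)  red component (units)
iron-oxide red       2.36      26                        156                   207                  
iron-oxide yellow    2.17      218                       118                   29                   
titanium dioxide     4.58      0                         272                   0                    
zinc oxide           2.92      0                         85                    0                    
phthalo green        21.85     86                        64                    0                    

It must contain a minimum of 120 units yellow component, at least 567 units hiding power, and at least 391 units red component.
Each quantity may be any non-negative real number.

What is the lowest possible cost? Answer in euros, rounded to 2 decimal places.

€8.63

Treat it as an LP. Let x1 = kg of iron-oxide red, x2 = kg of iron-oxide yellow, x3 = kg of titanium dioxide, x4 = kg of zinc oxide, x5 = kg of phthalo green.
Minimise 2.36x1 + 2.17x2 + 4.58x3 + 2.92x4 + 21.85x5 with:
  26x1 + 218x2 + 86x5 ≥ 120   (yellow component)
  156x1 + 118x2 + 272x3 + 85x4 + 64x5 ≥ 567   (hiding power)
  207x1 + 29x2 ≥ 391   (red component)
  x1, x2, x3, x4, x5 ≥ 0.
The optimal basis is {iron-oxide red, iron-oxide yellow}; titanium dioxide, zinc oxide, phthalo green drop out. There the yellow component and hiding power constraints are tight.
Solving gives x1 = 3.537, x2 = 0.1286.
Objective = 2.36·3.537 + 2.17·0.1286 = 8.6264.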